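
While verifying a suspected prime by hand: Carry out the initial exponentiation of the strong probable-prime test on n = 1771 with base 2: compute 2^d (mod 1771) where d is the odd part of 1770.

1044

n − 1 = 1770 = 2^1 · 885, so s = 1 and d = 885.
2^885 mod 1771 = 1044.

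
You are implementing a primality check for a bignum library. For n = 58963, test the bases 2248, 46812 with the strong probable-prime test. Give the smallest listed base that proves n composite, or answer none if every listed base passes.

none

n − 1 = 58962 = 2^1 · 29481, so s = 1 and d = 29481.
Base 2248: x_0 = 2248^29481 mod 58963 = 1. x_0 = 1, so 2248 is not a witness.
Base 46812: x_0 = 46812^29481 mod 58963 = 58962. x_0 = 58962 ≡ −1, so 46812 is not a witness.
No listed base is a witness for 58963.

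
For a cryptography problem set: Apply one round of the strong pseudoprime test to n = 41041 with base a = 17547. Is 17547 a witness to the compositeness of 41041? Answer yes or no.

no

n − 1 = 41040 = 2^4 · 2565, so s = 4 and d = 2565.
By repeated squaring, 17547^2565 ≡ 41040 (mod 41041).
x_0 = 17547^2565 mod 41041 = 41040.
x_0 = 41040 ≡ −1, so 17547 is not a witness.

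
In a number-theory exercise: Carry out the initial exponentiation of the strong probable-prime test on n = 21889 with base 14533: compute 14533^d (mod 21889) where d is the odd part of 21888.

n − 1 = 21888 = 2^7 · 171, so s = 7 and d = 171.
14533^171 mod 21889 = 2423.

2423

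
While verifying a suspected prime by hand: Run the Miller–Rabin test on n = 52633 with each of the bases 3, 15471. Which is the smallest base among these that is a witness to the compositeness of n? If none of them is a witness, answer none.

3

n − 1 = 52632 = 2^3 · 6579, so s = 3 and d = 6579.
Base 3: x_0 = 3^6579 mod 52633 = 3604. x_0 is neither 1 nor 52632, so continue squaring. x_1 = 3604^2 mod 52633 = 41098. x_2 = 41098^2 mod 52633 = 1. x_2 = 1 but x_1 ≠ ±1, a nontrivial square root of 1 — 3 is a witness and 52633 is composite.
Base 15471: x_0 = 15471^6579 mod 52633 = 42435. x_0 is neither 1 nor 52632, so continue squaring. x_1 = 42435^2 mod 52633 = 49029. x_2 = 49029^2 mod 52633 = 41098. Reached i = s−1 = 2 without hitting −1: 15471 is a Miller–Rabin witness and 52633 is composite.
The smallest witness among the given bases is 3.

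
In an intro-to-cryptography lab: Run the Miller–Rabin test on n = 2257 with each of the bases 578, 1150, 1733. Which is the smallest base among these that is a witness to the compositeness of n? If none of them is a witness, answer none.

1150

n − 1 = 2256 = 2^4 · 141, so s = 4 and d = 141.
Base 578: x_0 = 578^141 mod 2257 = 1597. x_0 is neither 1 nor 2256, so continue squaring. x_1 = 1597^2 mod 2257 = 2256. x_1 ≡ −1, so 578 is not a witness.
Base 1150: x_0 = 1150^141 mod 2257 = 418. x_0 is neither 1 nor 2256, so continue squaring. x_1 = 418^2 mod 2257 = 935. x_2 = 935^2 mod 2257 = 766. x_3 = 766^2 mod 2257 = 2193. Reached i = s−1 = 3 without hitting −1: 1150 is a Miller–Rabin witness and 2257 is composite.
Base 1733: x_0 = 1733^141 mod 2257 = 142. x_0 is neither 1 nor 2256, so continue squaring. x_1 = 142^2 mod 2257 = 2108. x_2 = 2108^2 mod 2257 = 1888. x_3 = 1888^2 mod 2257 = 741. Reached i = s−1 = 3 without hitting −1: 1733 is a Miller–Rabin witness and 2257 is composite.
The smallest witness among the given bases is 1150.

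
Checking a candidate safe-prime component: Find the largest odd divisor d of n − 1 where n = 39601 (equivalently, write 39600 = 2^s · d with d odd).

2475

Halving: 39600 → 19800 → 9900 → 4950 → 2475; 2475 is odd.
So 39600 = 2^4 · 2475.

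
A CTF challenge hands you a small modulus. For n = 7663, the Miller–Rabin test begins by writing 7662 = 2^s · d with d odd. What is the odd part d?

Halving: 7662 → 3831; 3831 is odd.
So 7662 = 2^1 · 3831.

3831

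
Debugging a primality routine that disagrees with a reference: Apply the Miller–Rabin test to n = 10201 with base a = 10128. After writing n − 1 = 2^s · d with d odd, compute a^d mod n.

4050

n − 1 = 10200 = 2^3 · 1275, so s = 3 and d = 1275.
By repeated squaring, 10128^1275 ≡ 4050 (mod 10201).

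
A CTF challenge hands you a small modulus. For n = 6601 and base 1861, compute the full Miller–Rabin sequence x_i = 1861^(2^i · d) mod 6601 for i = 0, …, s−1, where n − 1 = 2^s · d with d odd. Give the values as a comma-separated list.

n − 1 = 6600 = 2^3 · 825, so s = 3 and d = 825.
x_0 = 1861^825 mod 6601 = 2092.
x_1 = 2092^2 mod 6601 = 1.
x_2 = 1^2 mod 6601 = 1.

2092, 1, 1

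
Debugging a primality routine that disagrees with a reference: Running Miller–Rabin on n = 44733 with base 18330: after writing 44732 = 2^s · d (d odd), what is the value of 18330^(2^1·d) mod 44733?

40092

n − 1 = 44732 = 2^2 · 11183, so s = 2 and d = 11183.
Repeated squaring mod 44733: 18330^1 ≡ 18330, 18330^2 ≡ 44070, 18330^4 ≡ 36972, 18330^8 ≡ 22503, 18330^16 ≡ 7449, 18330^32 ≡ 18681, 18330^64 ≡ 17628, 18330^128 ≡ 30966, 18330^256 ≡ 41301, 18330^512 ≡ 13845, 18330^1024 ≡ 3120, 18330^2048 ≡ 27339, 18330^4096 ≡ 21957, 18330^8192 ≡ 22308.
11183 = 8192 + 2048 + 512 + 256 + 128 + 32 + 8 + 4 + 2 + 1, so 18330^11183 ≡ 22308·27339·13845·41301·30966·18681·22503·36972·44070·18330 ≡ 44265 (mod 44733).
x_0 = 44265.
x_1 = 44265^2 mod 44733 = 40092.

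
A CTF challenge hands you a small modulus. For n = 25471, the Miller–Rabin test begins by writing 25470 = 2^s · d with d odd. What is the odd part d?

Halving: 25470 → 12735; 12735 is odd.
So 25470 = 2^1 · 12735.

12735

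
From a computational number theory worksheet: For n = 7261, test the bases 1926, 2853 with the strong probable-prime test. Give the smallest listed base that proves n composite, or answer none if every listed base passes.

1926

n − 1 = 7260 = 2^2 · 1815, so s = 2 and d = 1815.
Base 1926: x_0 = 1926^1815 mod 7261 = 5649. x_0 is neither 1 nor 7260, so continue squaring. x_1 = 5649^2 mod 7261 = 6367. Reached i = s−1 = 1 without hitting −1: 1926 is a Miller–Rabin witness and 7261 is composite.
Base 2853: x_0 = 2853^1815 mod 7261 = 916. x_0 is neither 1 nor 7260, so continue squaring. x_1 = 916^2 mod 7261 = 4041. Reached i = s−1 = 1 without hitting −1: 2853 is a Miller–Rabin witness and 7261 is composite.
The smallest witness among the given bases is 1926.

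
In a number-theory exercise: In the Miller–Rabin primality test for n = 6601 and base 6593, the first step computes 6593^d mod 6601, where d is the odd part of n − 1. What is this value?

4829

n − 1 = 6600 = 2^3 · 825, so s = 3 and d = 825.
Repeated squaring mod 6601: 6593^1 ≡ 6593, 6593^2 ≡ 64, 6593^4 ≡ 4096, 6593^8 ≡ 4075, 6593^16 ≡ 4110, 6593^32 ≡ 141, 6593^64 ≡ 78, 6593^128 ≡ 6084, 6593^256 ≡ 3249, 6593^512 ≡ 1002.
825 = 512 + 256 + 32 + 16 + 8 + 1, so 6593^825 ≡ 1002·3249·141·4110·4075·6593 ≡ 4829 (mod 6601).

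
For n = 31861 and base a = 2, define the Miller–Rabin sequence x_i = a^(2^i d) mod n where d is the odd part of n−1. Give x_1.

n − 1 = 31860 = 2^2 · 7965, so s = 2 and d = 7965.
x_0 = 2^7965 mod 31861 = 3021.
x_1 = 3021^2 mod 31861 = 14195.

14195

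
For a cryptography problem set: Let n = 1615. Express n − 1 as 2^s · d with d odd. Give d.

807

Halving: 1614 → 807; 807 is odd.
So 1614 = 2^1 · 807.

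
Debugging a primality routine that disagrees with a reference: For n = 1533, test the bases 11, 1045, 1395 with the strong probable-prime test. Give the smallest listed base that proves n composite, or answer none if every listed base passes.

n − 1 = 1532 = 2^2 · 383, so s = 2 and d = 383.
Base 11: x_0 = 11^383 mod 1533 = 233. x_0 is neither 1 nor 1532, so continue squaring. x_1 = 233^2 mod 1533 = 634. Reached i = s−1 = 1 without hitting −1: 11 is a Miller–Rabin witness and 1533 is composite.
Base 1045: x_0 = 1045^383 mod 1533 = 67. x_0 is neither 1 nor 1532, so continue squaring. x_1 = 67^2 mod 1533 = 1423. Reached i = s−1 = 1 without hitting −1: 1045 is a Miller–Rabin witness and 1533 is composite.
Base 1395: x_0 = 1395^383 mod 1533 = 648. x_0 is neither 1 nor 1532, so continue squaring. x_1 = 648^2 mod 1533 = 1395. Reached i = s−1 = 1 without hitting −1: 1395 is a Miller–Rabin witness and 1533 is composite.
The smallest witness among the given bases is 11.

11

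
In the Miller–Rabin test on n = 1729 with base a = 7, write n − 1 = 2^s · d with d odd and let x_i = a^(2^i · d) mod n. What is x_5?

742

n − 1 = 1728 = 2^6 · 27, so s = 6 and d = 27.
x_0 = 7^27 mod 1729 = 343.
x_1 = 343^2 mod 1729 = 77.
x_2 = 77^2 mod 1729 = 742.
x_3 = 742^2 mod 1729 = 742.
x_4 = 742^2 mod 1729 = 742.
x_5 = 742^2 mod 1729 = 742.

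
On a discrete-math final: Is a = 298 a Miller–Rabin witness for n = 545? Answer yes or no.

n − 1 = 544 = 2^5 · 17, so s = 5 and d = 17.
x_0 = 298^17 mod 545 = 348.
x_0 is neither 1 nor 544, so continue squaring.
x_1 = 348^2 mod 545 = 114.
x_2 = 114^2 mod 545 = 461.
x_3 = 461^2 mod 545 = 516.
x_4 = 516^2 mod 545 = 296.
Reached i = s−1 = 4 without hitting −1: 298 is a Miller–Rabin witness and 545 is composite.

yes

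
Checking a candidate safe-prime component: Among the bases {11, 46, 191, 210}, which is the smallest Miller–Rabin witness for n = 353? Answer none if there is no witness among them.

n − 1 = 352 = 2^5 · 11, so s = 5 and d = 11.
Base 11: x_0 = 11^11 mod 353 = 237. x_0 is neither 1 nor 352, so continue squaring. x_1 = 237^2 mod 353 = 42. x_2 = 42^2 mod 353 = 352. x_2 ≡ −1, so 11 is not a witness.
Base 46: x_0 = 46^11 mod 353 = 293. x_0 is neither 1 nor 352, so continue squaring. x_1 = 293^2 mod 353 = 70. x_2 = 70^2 mod 353 = 311. x_3 = 311^2 mod 353 = 352. x_3 ≡ −1, so 46 is not a witness.
Base 191: x_0 = 191^11 mod 353 = 42. x_0 is neither 1 nor 352, so continue squaring. x_1 = 42^2 mod 353 = 352. x_1 ≡ −1, so 191 is not a witness.
Base 210: x_0 = 210^11 mod 353 = 137. x_0 is neither 1 nor 352, so continue squaring. x_1 = 137^2 mod 353 = 60. x_2 = 60^2 mod 353 = 70. x_3 = 70^2 mod 353 = 311. x_4 = 311^2 mod 353 = 352. x_4 ≡ −1, so 210 is not a witness.
No listed base is a witness for 353.

none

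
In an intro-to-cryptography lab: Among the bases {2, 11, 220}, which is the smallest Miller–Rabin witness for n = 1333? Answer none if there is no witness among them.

2

n − 1 = 1332 = 2^2 · 333, so s = 2 and d = 333.
Base 2: x_0 = 2^333 mod 1333 = 70. x_0 is neither 1 nor 1332, so continue squaring. x_1 = 70^2 mod 1333 = 901. Reached i = s−1 = 1 without hitting −1: 2 is a Miller–Rabin witness and 1333 is composite.
Base 11: x_0 = 11^333 mod 1333 = 494. x_0 is neither 1 nor 1332, so continue squaring. x_1 = 494^2 mod 1333 = 97. Reached i = s−1 = 1 without hitting −1: 11 is a Miller–Rabin witness and 1333 is composite.
Base 220: x_0 = 220^333 mod 1333 = 1236. x_0 is neither 1 nor 1332, so continue squaring. x_1 = 1236^2 mod 1333 = 78. Reached i = s−1 = 1 without hitting −1: 220 is a Miller–Rabin witness and 1333 is composite.
The smallest witness among the given bases is 2.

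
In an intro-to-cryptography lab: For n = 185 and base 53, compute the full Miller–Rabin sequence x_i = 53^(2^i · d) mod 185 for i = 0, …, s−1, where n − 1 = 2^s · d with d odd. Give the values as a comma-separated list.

107, 164, 71

n − 1 = 184 = 2^3 · 23, so s = 3 and d = 23.
x_0 = 53^23 mod 185 = 107.
x_1 = 107^2 mod 185 = 164.
x_2 = 164^2 mod 185 = 71.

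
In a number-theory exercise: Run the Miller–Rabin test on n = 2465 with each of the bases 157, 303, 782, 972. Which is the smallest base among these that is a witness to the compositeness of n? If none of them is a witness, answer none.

303

n − 1 = 2464 = 2^5 · 77, so s = 5 and d = 77.
Base 157: x_0 = 157^77 mod 2465 = 157. x_0 is neither 1 nor 2464, so continue squaring. x_1 = 157^2 mod 2465 = 2464. x_1 ≡ −1, so 157 is not a witness.
Base 303: x_0 = 303^77 mod 2465 = 753. x_0 is neither 1 nor 2464, so continue squaring. x_1 = 753^2 mod 2465 = 59. x_2 = 59^2 mod 2465 = 1016. x_3 = 1016^2 mod 2465 = 1886. x_4 = 1886^2 mod 2465 = 1. x_4 = 1 but x_3 ≠ ±1, a nontrivial square root of 1 — 303 is a witness and 2465 is composite.
Base 782: x_0 = 782^77 mod 2465 = 782. x_0 is neither 1 nor 2464, so continue squaring. x_1 = 782^2 mod 2465 = 204. x_2 = 204^2 mod 2465 = 2176. x_3 = 2176^2 mod 2465 = 2176. x_4 = 2176^2 mod 2465 = 2176. Reached i = s−1 = 4 without hitting −1: 782 is a Miller–Rabin witness and 2465 is composite.
Base 972: x_0 = 972^77 mod 2465 = 12. x_0 is neither 1 nor 2464, so continue squaring. x_1 = 12^2 mod 2465 = 144. x_2 = 144^2 mod 2465 = 1016. x_3 = 1016^2 mod 2465 = 1886. x_4 = 1886^2 mod 2465 = 1. x_4 = 1 but x_3 ≠ ±1, a nontrivial square root of 1 — 972 is a witness and 2465 is composite.
The smallest witness among the given bases is 303.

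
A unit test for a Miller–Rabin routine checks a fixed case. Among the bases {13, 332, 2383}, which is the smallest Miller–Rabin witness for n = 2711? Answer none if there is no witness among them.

none

n − 1 = 2710 = 2^1 · 1355, so s = 1 and d = 1355.
Base 13: x_0 = 13^1355 mod 2711 = 2710. x_0 = 2710 ≡ −1, so 13 is not a witness.
Base 332: x_0 = 332^1355 mod 2711 = 1. x_0 = 1, so 332 is not a witness.
Base 2383: x_0 = 2383^1355 mod 2711 = 2710. x_0 = 2710 ≡ −1, so 2383 is not a witness.
No listed base is a witness for 2711.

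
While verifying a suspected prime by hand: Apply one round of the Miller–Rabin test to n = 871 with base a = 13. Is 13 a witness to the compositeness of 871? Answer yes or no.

n − 1 = 870 = 2^1 · 435, so s = 1 and d = 435.
x_0 = 13^435 mod 871 = 273.
x_0 ∉ {1, 870} and s = 1, so 13 is a Miller–Rabin witness and 871 is composite.

yes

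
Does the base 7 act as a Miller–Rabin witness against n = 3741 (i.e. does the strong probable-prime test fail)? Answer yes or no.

yes

n − 1 = 3740 = 2^2 · 935, so s = 2 and d = 935.
Repeated squaring mod 3741: 7^1 ≡ 7, 7^2 ≡ 49, 7^4 ≡ 2401, 7^8 ≡ 3661, 7^16 ≡ 2659, 7^32 ≡ 3532, 7^64 ≡ 2530, 7^128 ≡ 49, 7^256 ≡ 2401, 7^512 ≡ 3661.
935 = 512 + 256 + 128 + 32 + 4 + 2 + 1, so 7^935 ≡ 3661·2401·49·3532·2401·49·7 ≡ 2488 (mod 3741).
x_0 = 7^935 mod 3741 = 2488.
x_0 is neither 1 nor 3740, so continue squaring.
x_1 = 2488^2 mod 3741 = 2530.
Reached i = s−1 = 1 without hitting −1: 7 is a Miller–Rabin witness and 3741 is composite.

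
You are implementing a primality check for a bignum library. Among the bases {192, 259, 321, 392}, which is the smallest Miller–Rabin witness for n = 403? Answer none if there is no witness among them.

n − 1 = 402 = 2^1 · 201, so s = 1 and d = 201.
Base 192: x_0 = 192^201 mod 403 = 402. x_0 = 402 ≡ −1, so 192 is not a witness.
Base 259: x_0 = 259^201 mod 403 = 337. x_0 ∉ {1, 402} and s = 1, so 259 is a Miller–Rabin witness and 403 is composite.
Base 321: x_0 = 321^201 mod 403 = 27. x_0 ∉ {1, 402} and s = 1, so 321 is a Miller–Rabin witness and 403 is composite.
Base 392: x_0 = 392^201 mod 403 = 252. x_0 ∉ {1, 402} and s = 1, so 392 is a Miller–Rabin witness and 403 is composite.
The smallest witness among the given bases is 259.

259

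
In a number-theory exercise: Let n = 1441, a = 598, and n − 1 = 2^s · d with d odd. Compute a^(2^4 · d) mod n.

375

n − 1 = 1440 = 2^5 · 45, so s = 5 and d = 45.
Repeated squaring mod 1441: 598^1 ≡ 598, 598^2 ≡ 236, 598^4 ≡ 938, 598^8 ≡ 834, 598^16 ≡ 994, 598^32 ≡ 951.
45 = 32 + 8 + 4 + 1, so 598^45 ≡ 951·834·938·598 ≡ 1409 (mod 1441).
x_0 = 1409.
x_1 = 1409^2 mod 1441 = 1024.
x_2 = 1024^2 mod 1441 = 969.
x_3 = 969^2 mod 1441 = 870.
x_4 = 870^2 mod 1441 = 375.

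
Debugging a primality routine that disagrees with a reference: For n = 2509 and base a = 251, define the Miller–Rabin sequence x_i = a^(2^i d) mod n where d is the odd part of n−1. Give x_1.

n − 1 = 2508 = 2^2 · 627, so s = 2 and d = 627.
x_0 = 251^627 mod 2509 = 1663.
x_1 = 1663^2 mod 2509 = 651.

651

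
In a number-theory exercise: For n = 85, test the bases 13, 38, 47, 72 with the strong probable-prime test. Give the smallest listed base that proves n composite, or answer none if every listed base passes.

none

n − 1 = 84 = 2^2 · 21, so s = 2 and d = 21.
Base 13: x_0 = 13^21 mod 85 = 13. x_0 is neither 1 nor 84, so continue squaring. x_1 = 13^2 mod 85 = 84. x_1 ≡ −1, so 13 is not a witness.
Base 38: x_0 = 38^21 mod 85 = 38. x_0 is neither 1 nor 84, so continue squaring. x_1 = 38^2 mod 85 = 84. x_1 ≡ −1, so 38 is not a witness.
Base 47: x_0 = 47^21 mod 85 = 47. x_0 is neither 1 nor 84, so continue squaring. x_1 = 47^2 mod 85 = 84. x_1 ≡ −1, so 47 is not a witness.
Base 72: x_0 = 72^21 mod 85 = 72. x_0 is neither 1 nor 84, so continue squaring. x_1 = 72^2 mod 85 = 84. x_1 ≡ −1, so 72 is not a witness.
No listed base is a witness for 85.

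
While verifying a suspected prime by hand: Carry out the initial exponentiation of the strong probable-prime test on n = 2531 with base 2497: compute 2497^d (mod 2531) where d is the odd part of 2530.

n − 1 = 2530 = 2^1 · 1265, so s = 1 and d = 1265.
Repeated squaring mod 2531: 2497^1 ≡ 2497, 2497^2 ≡ 1156, 2497^4 ≡ 2499, 2497^8 ≡ 1024, 2497^16 ≡ 742, 2497^32 ≡ 1337, 2497^64 ≡ 683, 2497^128 ≡ 785, 2497^256 ≡ 1192, 2497^512 ≡ 973, 2497^1024 ≡ 135.
1265 = 1024 + 128 + 64 + 32 + 16 + 1, so 2497^1265 ≡ 135·785·683·1337·742·2497 ≡ 1 (mod 2531).

1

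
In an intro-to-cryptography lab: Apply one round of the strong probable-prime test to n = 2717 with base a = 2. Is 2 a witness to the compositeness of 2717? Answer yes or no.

yes

n − 1 = 2716 = 2^2 · 679, so s = 2 and d = 679.
Repeated squaring mod 2717: 2^1 ≡ 2, 2^2 ≡ 4, 2^4 ≡ 16, 2^8 ≡ 256, 2^16 ≡ 328, 2^32 ≡ 1621, 2^64 ≡ 302, 2^128 ≡ 1543, 2^256 ≡ 757, 2^512 ≡ 2479.
679 = 512 + 128 + 32 + 4 + 2 + 1, so 2^679 ≡ 2479·1543·1621·16·4·2 ≡ 193 (mod 2717).
x_0 = 2^679 mod 2717 = 193.
x_0 is neither 1 nor 2716, so continue squaring.
x_1 = 193^2 mod 2717 = 1928.
Reached i = s−1 = 1 without hitting −1: 2 is a Miller–Rabin witness and 2717 is composite.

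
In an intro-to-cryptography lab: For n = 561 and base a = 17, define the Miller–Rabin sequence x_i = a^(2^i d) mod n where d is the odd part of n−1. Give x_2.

n − 1 = 560 = 2^4 · 35, so s = 4 and d = 35.
x_0 = 17^35 mod 561 = 527.
x_1 = 527^2 mod 561 = 34.
x_2 = 34^2 mod 561 = 34.

34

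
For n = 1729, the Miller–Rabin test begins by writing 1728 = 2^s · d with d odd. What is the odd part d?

27

Halving: 1728 → 864 → 432 → 216 → 108 → 54 → 27; 27 is odd.
So 1728 = 2^6 · 27.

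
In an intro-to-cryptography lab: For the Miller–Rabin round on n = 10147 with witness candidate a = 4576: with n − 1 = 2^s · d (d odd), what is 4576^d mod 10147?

n − 1 = 10146 = 2^1 · 5073, so s = 1 and d = 5073.
Repeated squaring mod 10147: 4576^1 ≡ 4576, 4576^2 ≡ 6515, 4576^4 ≡ 324, 4576^8 ≡ 3506, 4576^16 ≡ 4019, 4576^32 ≡ 8484, 4576^64 ≡ 5585, 4576^128 ≡ 347, 4576^256 ≡ 8792, 4576^512 ≡ 9565, 4576^1024 ≡ 3873, 4576^2048 ≡ 2863, 4576^4096 ≡ 8140.
5073 = 4096 + 512 + 256 + 128 + 64 + 16 + 1, so 4576^5073 ≡ 8140·9565·8792·347·5585·4019·4576 ≡ 6859 (mod 10147).

6859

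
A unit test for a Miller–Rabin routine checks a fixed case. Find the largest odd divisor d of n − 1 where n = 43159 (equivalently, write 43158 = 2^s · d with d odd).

Halving: 43158 → 21579; 21579 is odd.
So 43158 = 2^1 · 21579.

21579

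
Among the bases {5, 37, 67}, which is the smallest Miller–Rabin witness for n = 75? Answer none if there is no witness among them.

5

n − 1 = 74 = 2^1 · 37, so s = 1 and d = 37.
Base 5: x_0 = 5^37 mod 75 = 50. x_0 ∉ {1, 74} and s = 1, so 5 is a Miller–Rabin witness and 75 is composite.
Base 37: x_0 = 37^37 mod 75 = 67. x_0 ∉ {1, 74} and s = 1, so 37 is a Miller–Rabin witness and 75 is composite.
Base 67: x_0 = 67^37 mod 75 = 52. x_0 ∉ {1, 74} and s = 1, so 67 is a Miller–Rabin witness and 75 is composite.
The smallest witness among the given bases is 5.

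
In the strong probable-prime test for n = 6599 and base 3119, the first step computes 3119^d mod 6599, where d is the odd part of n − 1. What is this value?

n − 1 = 6598 = 2^1 · 3299, so s = 1 and d = 3299.
3119^3299 mod 6599 = 6598.

6598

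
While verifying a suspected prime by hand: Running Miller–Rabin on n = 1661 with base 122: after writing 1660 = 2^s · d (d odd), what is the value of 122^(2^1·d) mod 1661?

1574

n − 1 = 1660 = 2^2 · 415, so s = 2 and d = 415.
x_0 = 122^415 mod 1661 = 1200.
x_1 = 1200^2 mod 1661 = 1574.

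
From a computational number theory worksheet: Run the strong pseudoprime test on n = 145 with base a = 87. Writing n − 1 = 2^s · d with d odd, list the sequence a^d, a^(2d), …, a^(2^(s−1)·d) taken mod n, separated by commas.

n − 1 = 144 = 2^4 · 9, so s = 4 and d = 9.
x_0 = 87^9 mod 145 = 87.
x_1 = 87^2 mod 145 = 29.
x_2 = 29^2 mod 145 = 116.
x_3 = 116^2 mod 145 = 116.

87, 29, 116, 116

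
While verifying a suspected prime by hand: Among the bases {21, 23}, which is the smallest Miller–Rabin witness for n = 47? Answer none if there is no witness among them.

none

n − 1 = 46 = 2^1 · 23, so s = 1 and d = 23.
Base 21: x_0 = 21^23 mod 47 = 1. x_0 = 1, so 21 is not a witness.
Base 23: x_0 = 23^23 mod 47 = 46. x_0 = 46 ≡ −1, so 23 is not a witness.
No listed base is a witness for 47.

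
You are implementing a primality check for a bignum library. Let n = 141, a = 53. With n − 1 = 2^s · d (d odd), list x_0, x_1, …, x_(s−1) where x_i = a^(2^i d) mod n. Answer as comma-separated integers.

131, 100

n − 1 = 140 = 2^2 · 35, so s = 2 and d = 35.
x_0 = 53^35 mod 141 = 131.
x_1 = 131^2 mod 141 = 100.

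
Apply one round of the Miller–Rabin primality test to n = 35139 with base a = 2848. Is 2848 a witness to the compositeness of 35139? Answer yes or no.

n − 1 = 35138 = 2^1 · 17569, so s = 1 and d = 17569.
Repeated squaring mod 35139: 2848^1 ≡ 2848, 2848^2 ≡ 29134, 2848^4 ≡ 7411, 2848^8 ≡ 664, 2848^16 ≡ 19228, 2848^32 ≡ 18565, 2848^64 ≡ 15913, 2848^128 ≡ 11935, 2848^256 ≡ 25858, 2848^512 ≡ 11272, 2848^1024 ≡ 30499, 2848^2048 ≡ 24532, 2848^4096 ≡ 28510, 2848^8192 ≡ 19891, 2848^16384 ≡ 21880.
17569 = 16384 + 1024 + 128 + 32 + 1, so 2848^17569 ≡ 21880·30499·11935·18565·2848 ≡ 20749 (mod 35139).
x_0 = 2848^17569 mod 35139 = 20749.
x_0 ∉ {1, 35138} and s = 1, so 2848 is a Miller–Rabin witness and 35139 is composite.

yes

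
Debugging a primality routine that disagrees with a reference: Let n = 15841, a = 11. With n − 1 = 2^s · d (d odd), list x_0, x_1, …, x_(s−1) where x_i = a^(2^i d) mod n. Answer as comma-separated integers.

8989, 13021, 218, 1, 1

n − 1 = 15840 = 2^5 · 495, so s = 5 and d = 495.
x_0 = 11^495 mod 15841 = 8989.
x_1 = 8989^2 mod 15841 = 13021.
x_2 = 13021^2 mod 15841 = 218.
x_3 = 218^2 mod 15841 = 1.
x_4 = 1^2 mod 15841 = 1.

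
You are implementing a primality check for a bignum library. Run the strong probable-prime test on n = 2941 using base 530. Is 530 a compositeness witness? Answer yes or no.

yes

n − 1 = 2940 = 2^2 · 735, so s = 2 and d = 735.
Repeated squaring mod 2941: 530^1 ≡ 530, 530^2 ≡ 1505, 530^4 ≡ 455, 530^8 ≡ 1155, 530^16 ≡ 1752, 530^32 ≡ 2041, 530^64 ≡ 1225, 530^128 ≡ 715, 530^256 ≡ 2432, 530^512 ≡ 273.
735 = 512 + 128 + 64 + 16 + 8 + 4 + 2 + 1, so 530^735 ≡ 273·715·1225·1752·1155·455·1505·530 ≡ 2352 (mod 2941).
x_0 = 530^735 mod 2941 = 2352.
x_0 is neither 1 nor 2940, so continue squaring.
x_1 = 2352^2 mod 2941 = 2824.
Reached i = s−1 = 1 without hitting −1: 530 is a Miller–Rabin witness and 2941 is composite.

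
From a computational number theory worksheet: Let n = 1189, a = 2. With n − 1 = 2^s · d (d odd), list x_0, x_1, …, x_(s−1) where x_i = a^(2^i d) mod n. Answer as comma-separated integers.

n − 1 = 1188 = 2^2 · 297, so s = 2 and d = 297.
x_0 = 2^297 mod 1189 = 282.
x_1 = 282^2 mod 1189 = 1050.

282, 1050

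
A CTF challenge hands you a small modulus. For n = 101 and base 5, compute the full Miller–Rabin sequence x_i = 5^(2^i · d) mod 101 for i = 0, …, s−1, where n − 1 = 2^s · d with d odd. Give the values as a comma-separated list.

1, 1

n − 1 = 100 = 2^2 · 25, so s = 2 and d = 25.
x_0 = 5^25 mod 101 = 1.
x_1 = 1^2 mod 101 = 1.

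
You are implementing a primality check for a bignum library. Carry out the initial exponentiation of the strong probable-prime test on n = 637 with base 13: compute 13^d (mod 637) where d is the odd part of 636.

n − 1 = 636 = 2^2 · 159, so s = 2 and d = 159.
13^159 mod 637 = 559.

559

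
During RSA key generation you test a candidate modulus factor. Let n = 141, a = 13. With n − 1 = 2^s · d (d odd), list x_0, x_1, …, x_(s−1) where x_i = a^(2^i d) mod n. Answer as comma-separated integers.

n − 1 = 140 = 2^2 · 35, so s = 2 and d = 35.
x_0 = 13^35 mod 141 = 85.
x_1 = 85^2 mod 141 = 34.

85, 34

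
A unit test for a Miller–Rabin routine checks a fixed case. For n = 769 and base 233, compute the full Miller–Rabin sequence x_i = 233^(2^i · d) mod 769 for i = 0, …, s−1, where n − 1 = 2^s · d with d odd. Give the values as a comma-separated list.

n − 1 = 768 = 2^8 · 3, so s = 8 and d = 3.
x_0 = 233^3 mod 769 = 56.
x_1 = 56^2 mod 769 = 60.
x_2 = 60^2 mod 769 = 524.
x_3 = 524^2 mod 769 = 43.
x_4 = 43^2 mod 769 = 311.
x_5 = 311^2 mod 769 = 596.
x_6 = 596^2 mod 769 = 707.
x_7 = 707^2 mod 769 = 768.

56, 60, 524, 43, 311, 596, 707, 768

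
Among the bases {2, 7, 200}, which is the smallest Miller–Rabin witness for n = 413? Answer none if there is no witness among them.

2

n − 1 = 412 = 2^2 · 103, so s = 2 and d = 103.
Base 2: x_0 = 2^103 mod 413 = 72. x_0 is neither 1 nor 412, so continue squaring. x_1 = 72^2 mod 413 = 228. Reached i = s−1 = 1 without hitting −1: 2 is a Miller–Rabin witness and 413 is composite.
Base 7: x_0 = 7^103 mod 413 = 133. x_0 is neither 1 nor 412, so continue squaring. x_1 = 133^2 mod 413 = 343. Reached i = s−1 = 1 without hitting −1: 7 is a Miller–Rabin witness and 413 is composite.
Base 200: x_0 = 200^103 mod 413 = 39. x_0 is neither 1 nor 412, so continue squaring. x_1 = 39^2 mod 413 = 282. Reached i = s−1 = 1 without hitting −1: 200 is a Miller–Rabin witness and 413 is composite.
The smallest witness among the given bases is 2.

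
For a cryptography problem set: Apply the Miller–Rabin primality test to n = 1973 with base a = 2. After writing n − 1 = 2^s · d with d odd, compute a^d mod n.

n − 1 = 1972 = 2^2 · 493, so s = 2 and d = 493.
Repeated squaring mod 1973: 2^1 ≡ 2, 2^2 ≡ 4, 2^4 ≡ 16, 2^8 ≡ 256, 2^16 ≡ 427, 2^32 ≡ 813, 2^64 ≡ 14, 2^128 ≡ 196, 2^256 ≡ 929.
493 = 256 + 128 + 64 + 32 + 8 + 4 + 1, so 2^493 ≡ 929·196·14·813·256·16·2 ≡ 259 (mod 1973).

259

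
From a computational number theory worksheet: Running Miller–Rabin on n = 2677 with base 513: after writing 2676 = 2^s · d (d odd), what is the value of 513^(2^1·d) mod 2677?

n − 1 = 2676 = 2^2 · 669, so s = 2 and d = 669.
By repeated squaring, 513^669 ≡ 1 (mod 2677).
x_0 = 1.
x_1 = 1^2 mod 2677 = 1.

1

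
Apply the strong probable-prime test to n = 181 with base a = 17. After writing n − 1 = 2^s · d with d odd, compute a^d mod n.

n − 1 = 180 = 2^2 · 45, so s = 2 and d = 45.
17^45 mod 181 = 19.

19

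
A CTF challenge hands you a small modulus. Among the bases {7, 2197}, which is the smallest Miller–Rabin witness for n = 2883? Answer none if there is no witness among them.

n − 1 = 2882 = 2^1 · 1441, so s = 1 and d = 1441.
Base 7: x_0 = 7^1441 mod 2883 = 2704. x_0 ∉ {1, 2882} and s = 1, so 7 is a Miller–Rabin witness and 2883 is composite.
Base 2197: x_0 = 2197^1441 mod 2883 = 988. x_0 ∉ {1, 2882} and s = 1, so 2197 is a Miller–Rabin witness and 2883 is composite.
The smallest witness among the given bases is 7.

7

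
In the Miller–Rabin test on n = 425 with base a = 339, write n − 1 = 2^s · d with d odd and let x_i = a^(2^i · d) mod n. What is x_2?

n − 1 = 424 = 2^3 · 53, so s = 3 and d = 53.
x_0 = 339^53 mod 425 = 169.
x_1 = 169^2 mod 425 = 86.
x_2 = 86^2 mod 425 = 171.

171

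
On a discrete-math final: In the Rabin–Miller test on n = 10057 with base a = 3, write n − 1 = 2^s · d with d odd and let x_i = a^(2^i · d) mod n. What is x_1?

9862

n − 1 = 10056 = 2^3 · 1257, so s = 3 and d = 1257.
Repeated squaring mod 10057: 3^1 ≡ 3, 3^2 ≡ 9, 3^4 ≡ 81, 3^8 ≡ 6561, 3^16 ≡ 2761, 3^32 ≡ 9972, 3^64 ≡ 7225, 3^128 ≡ 4795, 3^256 ≡ 1723, 3^512 ≡ 1914, 3^1024 ≡ 2648.
1257 = 1024 + 128 + 64 + 32 + 8 + 1, so 3^1257 ≡ 2648·4795·7225·9972·6561·3 ≡ 6792 (mod 10057).
x_0 = 6792.
x_1 = 6792^2 mod 10057 = 9862.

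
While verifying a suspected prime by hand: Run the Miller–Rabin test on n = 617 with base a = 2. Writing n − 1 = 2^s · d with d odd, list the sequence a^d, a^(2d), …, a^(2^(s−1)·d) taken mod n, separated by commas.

n − 1 = 616 = 2^3 · 77, so s = 3 and d = 77.
x_0 = 2^77 mod 617 = 616.
x_1 = 616^2 mod 617 = 1.
x_2 = 1^2 mod 617 = 1.

616, 1, 1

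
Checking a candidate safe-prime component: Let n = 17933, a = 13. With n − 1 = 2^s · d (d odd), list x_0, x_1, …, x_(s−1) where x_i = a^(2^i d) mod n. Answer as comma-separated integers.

2959, 4377

n − 1 = 17932 = 2^2 · 4483, so s = 2 and d = 4483.
x_0 = 13^4483 mod 17933 = 2959.
x_1 = 2959^2 mod 17933 = 4377.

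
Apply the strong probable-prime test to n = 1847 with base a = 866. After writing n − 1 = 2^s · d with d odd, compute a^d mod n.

1

n − 1 = 1846 = 2^1 · 923, so s = 1 and d = 923.
866^923 mod 1847 = 1.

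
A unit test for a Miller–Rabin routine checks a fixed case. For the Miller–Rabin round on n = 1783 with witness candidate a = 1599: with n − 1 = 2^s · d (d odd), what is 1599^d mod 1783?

n − 1 = 1782 = 2^1 · 891, so s = 1 and d = 891.
1599^891 mod 1783 = 1.

1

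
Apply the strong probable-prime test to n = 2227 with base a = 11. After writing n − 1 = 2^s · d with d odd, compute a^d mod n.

n − 1 = 2226 = 2^1 · 1113, so s = 1 and d = 1113.
11^1113 mod 2227 = 1485.

1485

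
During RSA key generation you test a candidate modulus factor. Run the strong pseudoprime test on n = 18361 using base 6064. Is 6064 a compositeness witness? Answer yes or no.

no

n − 1 = 18360 = 2^3 · 2295, so s = 3 and d = 2295.
By repeated squaring, 6064^2295 ≡ 1 (mod 18361).
x_0 = 6064^2295 mod 18361 = 1.
x_0 = 1, so 6064 is not a witness.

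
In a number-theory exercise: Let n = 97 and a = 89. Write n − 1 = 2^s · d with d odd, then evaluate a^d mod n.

n − 1 = 96 = 2^5 · 3, so s = 5 and d = 3.
89^3 mod 97 = 70.

70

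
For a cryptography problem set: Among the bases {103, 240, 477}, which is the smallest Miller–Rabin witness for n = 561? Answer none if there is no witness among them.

n − 1 = 560 = 2^4 · 35, so s = 4 and d = 35.
Base 103: x_0 = 103^35 mod 561 = 1. x_0 = 1, so 103 is not a witness.
Base 240: x_0 = 240^35 mod 561 = 144. x_0 is neither 1 nor 560, so continue squaring. x_1 = 144^2 mod 561 = 540. x_2 = 540^2 mod 561 = 441. x_3 = 441^2 mod 561 = 375. Reached i = s−1 = 3 without hitting −1: 240 is a Miller–Rabin witness and 561 is composite.
Base 477: x_0 = 477^35 mod 561 = 375. x_0 is neither 1 nor 560, so continue squaring. x_1 = 375^2 mod 561 = 375. x_2 = 375^2 mod 561 = 375. x_3 = 375^2 mod 561 = 375. Reached i = s−1 = 3 without hitting −1: 477 is a Miller–Rabin witness and 561 is composite.
The smallest witness among the given bases is 240.

240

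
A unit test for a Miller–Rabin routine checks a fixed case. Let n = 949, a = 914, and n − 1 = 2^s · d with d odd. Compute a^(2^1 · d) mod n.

430

n − 1 = 948 = 2^2 · 237, so s = 2 and d = 237.
x_0 = 914^237 mod 949 = 389.
x_1 = 389^2 mod 949 = 430.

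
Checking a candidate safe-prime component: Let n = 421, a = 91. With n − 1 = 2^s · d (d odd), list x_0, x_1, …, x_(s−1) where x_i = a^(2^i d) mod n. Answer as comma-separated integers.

29, 420

n − 1 = 420 = 2^2 · 105, so s = 2 and d = 105.
x_0 = 91^105 mod 421 = 29.
x_1 = 29^2 mod 421 = 420.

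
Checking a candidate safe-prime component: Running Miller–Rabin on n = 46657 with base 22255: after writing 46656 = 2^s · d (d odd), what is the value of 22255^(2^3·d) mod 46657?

9140

n − 1 = 46656 = 2^6 · 729, so s = 6 and d = 729.
x_0 = 22255^729 mod 46657 = 11686.
x_1 = 11686^2 mod 46657 = 44214.
x_2 = 44214^2 mod 46657 = 42810.
x_3 = 42810^2 mod 46657 = 9140.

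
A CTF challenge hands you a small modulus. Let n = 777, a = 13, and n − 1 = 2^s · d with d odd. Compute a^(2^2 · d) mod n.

736

n − 1 = 776 = 2^3 · 97, so s = 3 and d = 97.
x_0 = 13^97 mod 777 = 412.
x_1 = 412^2 mod 777 = 358.
x_2 = 358^2 mod 777 = 736.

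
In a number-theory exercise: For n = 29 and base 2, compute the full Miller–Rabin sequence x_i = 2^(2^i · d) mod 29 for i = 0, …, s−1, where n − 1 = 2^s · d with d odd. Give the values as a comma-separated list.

n − 1 = 28 = 2^2 · 7, so s = 2 and d = 7.
x_0 = 2^7 mod 29 = 12.
x_1 = 12^2 mod 29 = 28.

12, 28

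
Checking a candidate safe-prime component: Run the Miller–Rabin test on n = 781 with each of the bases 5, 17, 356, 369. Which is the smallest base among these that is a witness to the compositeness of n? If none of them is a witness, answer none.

n − 1 = 780 = 2^2 · 195, so s = 2 and d = 195.
Base 5: x_0 = 5^195 mod 781 = 1. x_0 = 1, so 5 is not a witness.
Base 17: x_0 = 17^195 mod 781 = 780. x_0 = 780 ≡ −1, so 17 is not a witness.
Base 356: x_0 = 356^195 mod 781 = 1. x_0 = 1, so 356 is not a witness.
Base 369: x_0 = 369^195 mod 781 = 780. x_0 = 780 ≡ −1, so 369 is not a witness.
No listed base is a witness for 781.

none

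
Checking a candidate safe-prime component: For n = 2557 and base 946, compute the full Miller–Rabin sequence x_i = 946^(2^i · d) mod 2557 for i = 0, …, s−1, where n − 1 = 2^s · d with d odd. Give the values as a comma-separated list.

2556, 1

n − 1 = 2556 = 2^2 · 639, so s = 2 and d = 639.
x_0 = 946^639 mod 2557 = 2556.
x_1 = 2556^2 mod 2557 = 1.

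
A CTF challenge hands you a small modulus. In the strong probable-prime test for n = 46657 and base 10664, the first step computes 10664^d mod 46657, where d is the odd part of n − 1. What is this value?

n − 1 = 46656 = 2^6 · 729, so s = 6 and d = 729.
By repeated squaring, 10664^729 ≡ 19616 (mod 46657).

19616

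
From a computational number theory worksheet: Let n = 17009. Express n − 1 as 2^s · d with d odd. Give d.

Halving: 17008 → 8504 → 4252 → 2126 → 1063; 1063 is odd.
So 17008 = 2^4 · 1063.

1063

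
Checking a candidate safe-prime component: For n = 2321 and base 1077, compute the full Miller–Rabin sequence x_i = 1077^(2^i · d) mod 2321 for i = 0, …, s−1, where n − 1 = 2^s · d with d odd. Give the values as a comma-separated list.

1297, 1805, 1662, 254

n − 1 = 2320 = 2^4 · 145, so s = 4 and d = 145.
x_0 = 1077^145 mod 2321 = 1297.
x_1 = 1297^2 mod 2321 = 1805.
x_2 = 1805^2 mod 2321 = 1662.
x_3 = 1662^2 mod 2321 = 254.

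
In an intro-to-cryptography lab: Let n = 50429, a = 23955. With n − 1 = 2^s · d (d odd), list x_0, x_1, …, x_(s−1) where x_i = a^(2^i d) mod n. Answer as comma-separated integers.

n − 1 = 50428 = 2^2 · 12607, so s = 2 and d = 12607.
x_0 = 23955^12607 mod 50429 = 23110.
x_1 = 23110^2 mod 50429 = 28990.

23110, 28990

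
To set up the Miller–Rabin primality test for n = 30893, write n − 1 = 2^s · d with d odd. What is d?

7723

Halving: 30892 → 15446 → 7723; 7723 is odd.
So 30892 = 2^2 · 7723.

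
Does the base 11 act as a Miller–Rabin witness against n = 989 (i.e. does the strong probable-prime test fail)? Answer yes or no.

yes

n − 1 = 988 = 2^2 · 247, so s = 2 and d = 247.
x_0 = 11^247 mod 989 = 465.
x_0 is neither 1 nor 988, so continue squaring.
x_1 = 465^2 mod 989 = 623.
Reached i = s−1 = 1 without hitting −1: 11 is a Miller–Rabin witness and 989 is composite.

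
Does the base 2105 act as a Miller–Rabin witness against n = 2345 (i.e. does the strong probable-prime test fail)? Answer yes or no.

yes

n − 1 = 2344 = 2^3 · 293, so s = 3 and d = 293.
x_0 = 2105^293 mod 2345 = 570.
x_0 is neither 1 nor 2344, so continue squaring.
x_1 = 570^2 mod 2345 = 1290.
x_2 = 1290^2 mod 2345 = 1495.
Reached i = s−1 = 2 without hitting −1: 2105 is a Miller–Rabin witness and 2345 is composite.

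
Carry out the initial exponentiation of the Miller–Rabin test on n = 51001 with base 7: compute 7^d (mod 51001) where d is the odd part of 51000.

n − 1 = 51000 = 2^3 · 6375, so s = 3 and d = 6375.
7^6375 mod 51001 = 11419.

11419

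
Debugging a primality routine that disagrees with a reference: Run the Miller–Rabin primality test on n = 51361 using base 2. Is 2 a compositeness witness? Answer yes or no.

no

n − 1 = 51360 = 2^5 · 1605, so s = 5 and d = 1605.
x_0 = 2^1605 mod 51361 = 51360.
x_0 = 51360 ≡ −1, so 2 is not a witness.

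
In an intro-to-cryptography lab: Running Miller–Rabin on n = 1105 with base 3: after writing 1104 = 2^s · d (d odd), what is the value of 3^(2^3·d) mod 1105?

781

n − 1 = 1104 = 2^4 · 69, so s = 4 and d = 69.
x_0 = 3^69 mod 1105 = 1093.
x_1 = 1093^2 mod 1105 = 144.
x_2 = 144^2 mod 1105 = 846.
x_3 = 846^2 mod 1105 = 781.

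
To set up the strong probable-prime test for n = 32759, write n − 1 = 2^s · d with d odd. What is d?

Halving: 32758 → 16379; 16379 is odd.
So 32758 = 2^1 · 16379.

16379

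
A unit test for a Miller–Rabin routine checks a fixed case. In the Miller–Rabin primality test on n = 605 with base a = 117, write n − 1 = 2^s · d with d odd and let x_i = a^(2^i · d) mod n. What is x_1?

n − 1 = 604 = 2^2 · 151, so s = 2 and d = 151.
x_0 = 117^151 mod 605 = 293.
x_1 = 293^2 mod 605 = 544.

544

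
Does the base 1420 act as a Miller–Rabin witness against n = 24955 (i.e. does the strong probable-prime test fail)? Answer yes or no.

yes

n − 1 = 24954 = 2^1 · 12477, so s = 1 and d = 12477.
Repeated squaring mod 24955: 1420^1 ≡ 1420, 1420^2 ≡ 20000, 1420^4 ≡ 21260, 1420^8 ≡ 2640, 1420^16 ≡ 7155, 1420^32 ≡ 11320, 1420^64 ≡ 23430, 1420^128 ≡ 4810, 1420^256 ≡ 2815, 1420^512 ≡ 13490, 1420^1024 ≡ 8240, 1420^2048 ≡ 20000, 1420^4096 ≡ 21260, 1420^8192 ≡ 2640.
12477 = 8192 + 4096 + 128 + 32 + 16 + 8 + 4 + 1, so 1420^12477 ≡ 2640·21260·4810·11320·7155·2640·21260·1420 ≡ 1210 (mod 24955).
x_0 = 1420^12477 mod 24955 = 1210.
x_0 ∉ {1, 24954} and s = 1, so 1420 is a Miller–Rabin witness and 24955 is composite.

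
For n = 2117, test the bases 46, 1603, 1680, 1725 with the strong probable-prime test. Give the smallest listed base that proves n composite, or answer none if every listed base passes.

n − 1 = 2116 = 2^2 · 529, so s = 2 and d = 529.
Base 46: x_0 = 46^529 mod 2117 = 46. x_0 is neither 1 nor 2116, so continue squaring. x_1 = 46^2 mod 2117 = 2116. x_1 ≡ −1, so 46 is not a witness.
Base 1603: x_0 = 1603^529 mod 2117 = 2114. x_0 is neither 1 nor 2116, so continue squaring. x_1 = 2114^2 mod 2117 = 9. Reached i = s−1 = 1 without hitting −1: 1603 is a Miller–Rabin witness and 2117 is composite.
Base 1680: x_0 = 1680^529 mod 2117 = 366. x_0 is neither 1 nor 2116, so continue squaring. x_1 = 366^2 mod 2117 = 585. Reached i = s−1 = 1 without hitting −1: 1680 is a Miller–Rabin witness and 2117 is composite.
Base 1725: x_0 = 1725^529 mod 2117 = 630. x_0 is neither 1 nor 2116, so continue squaring. x_1 = 630^2 mod 2117 = 1021. Reached i = s−1 = 1 without hitting −1: 1725 is a Miller–Rabin witness and 2117 is composite.
The smallest witness among the given bases is 1603.

1603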